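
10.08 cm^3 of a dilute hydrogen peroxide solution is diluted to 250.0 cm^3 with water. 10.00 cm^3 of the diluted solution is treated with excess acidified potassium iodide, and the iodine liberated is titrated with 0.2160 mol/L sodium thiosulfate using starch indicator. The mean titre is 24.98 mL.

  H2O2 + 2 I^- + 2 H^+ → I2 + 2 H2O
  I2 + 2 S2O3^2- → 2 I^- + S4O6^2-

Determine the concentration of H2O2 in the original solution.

6.691 mol/L

n(S2O3^2-) = 0.02498 × 0.2160 = 5.396 × 10^-3 mol
n(I2) = n(S2O3^2-)/2 = 2.698 × 10^-3 mol
n(H2O2) in the aliquot = 2.698 × 10^-3 mol (1:1 ratio)
[H2O2]_dilute = 2.698 × 10^-3 / 0.01000 = 0.2698 mol/L
[H2O2]_original = 0.2698 × 250.0/10.08 = 6.691 mol/L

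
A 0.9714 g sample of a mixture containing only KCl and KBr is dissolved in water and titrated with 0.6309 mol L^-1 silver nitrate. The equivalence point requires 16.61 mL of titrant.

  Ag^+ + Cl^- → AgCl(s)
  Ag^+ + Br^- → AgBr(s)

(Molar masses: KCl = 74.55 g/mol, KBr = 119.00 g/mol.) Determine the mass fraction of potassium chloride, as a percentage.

n(AgNO3) = 0.01661 × 0.6309 = 0.01048 mol
Let x = n(KCl), y = n(KBr).
Titrant: 1x + 1y = 0.01048;  mass: 74.55x + 119.00y = 0.9714
Solving, x = 6.201 × 10^-3 mol, y = 4.278 × 10^-3 mol
mass of KCl = 6.201 × 10^-3 × 74.55 = 0.4623 g
% KCl = 0.4623 / 0.9714 × 100 = 47.59 %

47.59 %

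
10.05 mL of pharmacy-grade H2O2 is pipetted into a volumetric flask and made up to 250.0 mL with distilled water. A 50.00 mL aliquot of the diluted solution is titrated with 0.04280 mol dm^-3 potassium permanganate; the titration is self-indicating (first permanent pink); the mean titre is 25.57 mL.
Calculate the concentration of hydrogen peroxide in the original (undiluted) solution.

1.361 mol/L

2 MnO4^- + 5 H2O2 + 6 H^+ → 2 Mn^2+ + 5 O2 + 8 H2O
n(KMnO4) = 0.02557 × 0.04280 = 1.094 × 10^-3 mol
From the 5:2 ratio, n(H2O2) in the aliquot = 5/2 × 1.094 × 10^-3 = 2.736 × 10^-3 mol
[H2O2]_dilute = 2.736 × 10^-3 / 0.05000 = 0.05472 mol/L
Dilution factor = 250.0 / 10.05 = 24.88
[H2O2]_stock = 0.05472 × 24.88 = 1.361 mol/L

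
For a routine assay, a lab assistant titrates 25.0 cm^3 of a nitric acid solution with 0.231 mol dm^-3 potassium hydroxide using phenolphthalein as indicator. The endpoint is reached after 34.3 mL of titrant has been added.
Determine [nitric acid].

0.317 mol/L

HNO3 + KOH → KNO3 + H2O
n(KOH) = 0.0343 L × 0.231 mol/L = 7.92 × 10^-3 mol
n(HNO3) = 7.92 × 10^-3 mol (1:1 mole ratio)
[HNO3] = 7.92 × 10^-3 mol / 0.0250 L = 0.317 mol/L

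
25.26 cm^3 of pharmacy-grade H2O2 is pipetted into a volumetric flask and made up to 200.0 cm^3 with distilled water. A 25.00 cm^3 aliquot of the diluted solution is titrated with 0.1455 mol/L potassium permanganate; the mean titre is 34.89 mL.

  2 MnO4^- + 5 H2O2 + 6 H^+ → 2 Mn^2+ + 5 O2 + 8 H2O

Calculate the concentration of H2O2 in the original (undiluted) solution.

n(KMnO4) = 0.03489 × 0.1455 = 5.076 × 10^-3 mol
From the 5:2 ratio, n(H2O2) in the aliquot = 5/2 × 5.076 × 10^-3 = 0.01269 mol
[H2O2]_dilute = 0.01269 / 0.02500 = 0.5076 mol/L
Dilution factor = 200.0 / 25.26 = 7.918
[H2O2]_stock = 0.5076 × 7.918 = 4.019 mol/L

4.019 mol/L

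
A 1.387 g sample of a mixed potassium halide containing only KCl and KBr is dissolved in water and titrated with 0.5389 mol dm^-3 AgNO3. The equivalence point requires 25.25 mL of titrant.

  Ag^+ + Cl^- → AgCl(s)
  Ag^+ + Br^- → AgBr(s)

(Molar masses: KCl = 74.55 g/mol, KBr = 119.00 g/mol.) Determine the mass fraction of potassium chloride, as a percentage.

28.08 %

n(AgNO3) = 0.02525 × 0.5389 = 0.01361 mol
Let x = n(KCl), y = n(KBr).
Titrant: 1x + 1y = 0.01361;  mass: 74.55x + 119.00y = 1.387
Solving, x = 5.225 × 10^-3 mol, y = 8.382 × 10^-3 mol
mass of KCl = 5.225 × 10^-3 × 74.55 = 0.3895 g
% KCl = 0.3895 / 1.387 × 100 = 28.08 %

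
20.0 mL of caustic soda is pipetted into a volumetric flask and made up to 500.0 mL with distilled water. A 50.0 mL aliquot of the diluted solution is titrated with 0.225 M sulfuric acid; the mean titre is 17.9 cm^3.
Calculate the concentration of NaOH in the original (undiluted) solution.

4.03 M

2 NaOH + H2SO4 → Na2SO4 + 2 H2O
n(H2SO4) = 0.0179 × 0.225 = 4.03 × 10^-3 mol
From the 2:1 ratio, n(NaOH) in the aliquot = 2/1 × 4.03 × 10^-3 = 8.05 × 10^-3 mol
[NaOH]_dilute = 8.05 × 10^-3 / 0.0500 = 0.161 mol/L
Dilution factor = 500.0 / 20.0 = 25.00
[NaOH]_stock = 0.161 × 25.00 = 4.03 mol/L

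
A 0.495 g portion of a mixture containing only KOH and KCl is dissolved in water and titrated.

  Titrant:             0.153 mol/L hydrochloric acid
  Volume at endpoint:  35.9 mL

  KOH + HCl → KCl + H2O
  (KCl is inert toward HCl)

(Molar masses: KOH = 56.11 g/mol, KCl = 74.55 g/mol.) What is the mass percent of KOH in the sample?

62.3 %

n(HCl) = 0.0359 × 0.153 = 5.49 × 10^-3 mol
Let x = n(KOH), y = n(KCl).
Titrant: 1x = 5.49 × 10^-3;  mass: 56.11x + 74.55y = 0.495
Solving, x = 5.49 × 10^-3 mol, y = 2.51 × 10^-3 mol
mass of KOH = 5.49 × 10^-3 × 56.11 = 0.308 g
% KOH = 0.308 / 0.495 × 100 = 62.3 %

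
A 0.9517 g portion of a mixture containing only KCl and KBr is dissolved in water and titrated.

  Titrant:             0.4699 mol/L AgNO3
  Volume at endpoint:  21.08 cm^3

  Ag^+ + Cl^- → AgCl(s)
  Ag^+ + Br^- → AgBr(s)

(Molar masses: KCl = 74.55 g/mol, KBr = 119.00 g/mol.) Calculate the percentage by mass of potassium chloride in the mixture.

40.01 %

n(AgNO3) = 0.02108 × 0.4699 = 9.905 × 10^-3 mol
Let x = n(KCl), y = n(KBr).
Titrant: 1x + 1y = 9.905 × 10^-3;  mass: 74.55x + 119.00y = 0.9517
Solving, x = 5.108 × 10^-3 mol, y = 4.797 × 10^-3 mol
mass of KCl = 5.108 × 10^-3 × 74.55 = 0.3808 g
% KCl = 0.3808 / 0.9517 × 100 = 40.01 %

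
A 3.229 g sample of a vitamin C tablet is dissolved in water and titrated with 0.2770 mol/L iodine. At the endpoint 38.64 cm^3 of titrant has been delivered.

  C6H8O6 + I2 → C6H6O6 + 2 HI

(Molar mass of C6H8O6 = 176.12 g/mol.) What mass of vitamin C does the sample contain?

n(I2) = 0.03864 L × 0.2770 mol/L = 0.01070 mol
n(C6H8O6) = 0.01070 mol (1:1 ratio)
mass of C6H8O6 = 0.01070 × 176.12 g/mol = 1.885 g

1.885 g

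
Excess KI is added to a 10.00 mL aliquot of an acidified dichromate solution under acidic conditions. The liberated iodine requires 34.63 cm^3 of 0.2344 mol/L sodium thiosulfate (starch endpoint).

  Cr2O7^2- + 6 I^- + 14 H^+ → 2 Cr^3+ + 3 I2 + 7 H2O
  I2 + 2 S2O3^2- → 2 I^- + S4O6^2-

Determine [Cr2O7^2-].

0.1353 mol/L

n(S2O3^2-) = 0.03463 × 0.2344 = 8.117 × 10^-3 mol
n(I2) = n(S2O3^2-)/2 = 4.059 × 10^-3 mol
From the 1:3 ratio, n(Cr2O7^2-) in the aliquot = 1/3 × 4.059 × 10^-3 = 1.353 × 10^-3 mol
[Cr2O7^2-] = 1.353 × 10^-3 / 0.01000 = 0.1353 mol/L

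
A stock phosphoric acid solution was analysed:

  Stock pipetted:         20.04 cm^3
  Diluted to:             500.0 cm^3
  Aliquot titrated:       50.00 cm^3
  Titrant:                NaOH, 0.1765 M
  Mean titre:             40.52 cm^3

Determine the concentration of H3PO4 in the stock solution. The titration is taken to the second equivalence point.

1.784 M

H3PO4 + 2 NaOH → Na2HPO4 + 2 H2O
n(NaOH) = 0.04052 × 0.1765 = 7.152 × 10^-3 mol
From the 1:2 ratio, n(H3PO4) in the aliquot = 1/2 × 7.152 × 10^-3 = 3.576 × 10^-3 mol
[H3PO4]_dilute = 3.576 × 10^-3 / 0.05000 = 0.07152 mol/L
Dilution factor = 500.0 / 20.04 = 24.95
[H3PO4]_stock = 0.07152 × 24.95 = 1.784 mol/L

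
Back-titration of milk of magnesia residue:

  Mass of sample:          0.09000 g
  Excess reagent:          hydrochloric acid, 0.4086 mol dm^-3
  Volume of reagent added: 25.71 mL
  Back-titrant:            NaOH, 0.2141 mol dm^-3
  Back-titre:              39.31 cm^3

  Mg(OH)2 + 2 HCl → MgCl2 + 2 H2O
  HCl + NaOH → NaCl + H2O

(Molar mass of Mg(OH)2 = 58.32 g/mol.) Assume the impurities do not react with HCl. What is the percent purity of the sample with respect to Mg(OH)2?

67.68 %

n(HCl) added = 0.02571 × 0.4086 = 0.01051 mol
n(NaOH) used in back-titration = 0.03931 × 0.2141 = 8.416 × 10^-3 mol
n(HCl) left over = 8.416 × 10^-3 mol (1:1 ratio)
n(HCl) consumed by analyte = 0.01051 − 8.416 × 10^-3 = 2.089 × 10^-3 mol
From the 1:2 ratio, n(Mg(OH)2) = 1/2 × 2.089 × 10^-3 = 1.044 × 10^-3 mol
mass of Mg(OH)2 = 1.044 × 10^-3 × 58.32 = 0.06091 g
% Mg(OH)2 = 0.06091 / 0.09000 × 100 = 67.68 %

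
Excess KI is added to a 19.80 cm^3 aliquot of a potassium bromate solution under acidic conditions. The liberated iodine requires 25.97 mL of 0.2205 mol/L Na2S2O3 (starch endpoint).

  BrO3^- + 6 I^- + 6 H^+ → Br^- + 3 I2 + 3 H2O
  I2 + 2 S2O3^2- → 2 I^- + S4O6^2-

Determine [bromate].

n(S2O3^2-) = 0.02597 × 0.2205 = 5.726 × 10^-3 mol
n(I2) = n(S2O3^2-)/2 = 2.863 × 10^-3 mol
From the 1:3 ratio, n(BrO3^-) in the aliquot = 1/3 × 2.863 × 10^-3 = 9.544 × 10^-4 mol
[BrO3^-] = 9.544 × 10^-4 / 0.01980 = 0.04820 mol/L

0.04820 mol/L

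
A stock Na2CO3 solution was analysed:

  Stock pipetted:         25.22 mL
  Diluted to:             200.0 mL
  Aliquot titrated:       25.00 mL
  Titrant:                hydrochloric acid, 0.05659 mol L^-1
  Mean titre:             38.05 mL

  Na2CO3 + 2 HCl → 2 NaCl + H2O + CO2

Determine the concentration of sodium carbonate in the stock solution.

n(HCl) = 0.03805 × 0.05659 = 2.153 × 10^-3 mol
From the 1:2 ratio, n(Na2CO3) in the aliquot = 1/2 × 2.153 × 10^-3 = 1.077 × 10^-3 mol
[Na2CO3]_dilute = 1.077 × 10^-3 / 0.02500 = 0.04306 mol/L
Dilution factor = 200.0 / 25.22 = 7.930
[Na2CO3]_stock = 0.04306 × 7.930 = 0.3415 mol/L

0.3415 mol/L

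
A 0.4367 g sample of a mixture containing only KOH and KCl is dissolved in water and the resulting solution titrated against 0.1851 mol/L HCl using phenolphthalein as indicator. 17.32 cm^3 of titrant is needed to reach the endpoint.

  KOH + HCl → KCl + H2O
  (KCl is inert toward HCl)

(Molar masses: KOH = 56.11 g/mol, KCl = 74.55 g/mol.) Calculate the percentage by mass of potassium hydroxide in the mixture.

41.19 %

n(HCl) = 0.01732 × 0.1851 = 3.206 × 10^-3 mol
Let x = n(KOH), y = n(KCl).
Titrant: 1x = 3.206 × 10^-3;  mass: 56.11x + 74.55y = 0.4367
Solving, x = 3.206 × 10^-3 mol, y = 3.445 × 10^-3 mol
mass of KOH = 3.206 × 10^-3 × 56.11 = 0.1799 g
% KOH = 0.1799 / 0.4367 × 100 = 41.19 %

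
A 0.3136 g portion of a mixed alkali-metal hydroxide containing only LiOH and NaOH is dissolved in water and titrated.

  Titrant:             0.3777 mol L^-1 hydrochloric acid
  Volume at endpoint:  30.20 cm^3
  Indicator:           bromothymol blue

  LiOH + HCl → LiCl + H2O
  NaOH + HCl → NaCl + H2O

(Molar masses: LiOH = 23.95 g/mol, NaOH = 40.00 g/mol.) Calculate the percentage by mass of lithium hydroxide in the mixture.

67.88 %

n(HCl) = 0.03020 × 0.3777 = 0.01141 mol
Let x = n(LiOH), y = n(NaOH).
Titrant: 1x + 1y = 0.01141;  mass: 23.95x + 40.00y = 0.3136
Solving, x = 8.889 × 10^-3 mol, y = 2.518 × 10^-3 mol
mass of LiOH = 8.889 × 10^-3 × 23.95 = 0.2129 g
% LiOH = 0.2129 / 0.3136 × 100 = 67.88 %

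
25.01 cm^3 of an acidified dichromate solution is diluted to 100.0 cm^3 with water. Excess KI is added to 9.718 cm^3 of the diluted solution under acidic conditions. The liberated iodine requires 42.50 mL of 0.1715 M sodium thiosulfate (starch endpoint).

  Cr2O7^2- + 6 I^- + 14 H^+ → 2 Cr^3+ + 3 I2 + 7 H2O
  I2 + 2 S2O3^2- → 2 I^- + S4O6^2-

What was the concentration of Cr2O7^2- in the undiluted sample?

n(S2O3^2-) = 0.04250 × 0.1715 = 7.289 × 10^-3 mol
n(I2) = n(S2O3^2-)/2 = 3.644 × 10^-3 mol
From the 1:3 ratio, n(Cr2O7^2-) in the aliquot = 1/3 × 3.644 × 10^-3 = 1.215 × 10^-3 mol
[Cr2O7^2-]_dilute = 1.215 × 10^-3 / 0.009718 = 0.1250 mol/L
[Cr2O7^2-]_original = 0.1250 × 100.0/25.01 = 0.4998 mol/L

0.4998 M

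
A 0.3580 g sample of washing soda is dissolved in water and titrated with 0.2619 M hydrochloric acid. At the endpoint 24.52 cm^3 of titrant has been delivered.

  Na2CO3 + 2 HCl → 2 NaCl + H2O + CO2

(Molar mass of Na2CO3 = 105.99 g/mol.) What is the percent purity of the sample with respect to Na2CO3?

n(HCl) = 0.02452 L × 0.2619 mol/L = 6.422 × 10^-3 mol
From the 1:2 ratio, n(Na2CO3) = 1/2 × 6.422 × 10^-3 = 3.211 × 10^-3 mol
mass of Na2CO3 = 3.211 × 10^-3 × 105.99 g/mol = 0.3403 g
% Na2CO3 = 0.3403 / 0.3580 × 100 = 95.06 %

95.06 %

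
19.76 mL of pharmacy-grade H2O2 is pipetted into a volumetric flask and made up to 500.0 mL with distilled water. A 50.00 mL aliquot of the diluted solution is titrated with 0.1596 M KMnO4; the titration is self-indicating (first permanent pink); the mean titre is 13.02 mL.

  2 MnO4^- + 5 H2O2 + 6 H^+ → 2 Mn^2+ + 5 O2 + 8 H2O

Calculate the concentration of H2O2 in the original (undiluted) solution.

2.629 M

n(KMnO4) = 0.01302 × 0.1596 = 2.078 × 10^-3 mol
From the 5:2 ratio, n(H2O2) in the aliquot = 5/2 × 2.078 × 10^-3 = 5.195 × 10^-3 mol
[H2O2]_dilute = 5.195 × 10^-3 / 0.05000 = 0.1039 mol/L
Dilution factor = 500.0 / 19.76 = 25.30
[H2O2]_stock = 0.1039 × 25.30 = 2.629 mol/L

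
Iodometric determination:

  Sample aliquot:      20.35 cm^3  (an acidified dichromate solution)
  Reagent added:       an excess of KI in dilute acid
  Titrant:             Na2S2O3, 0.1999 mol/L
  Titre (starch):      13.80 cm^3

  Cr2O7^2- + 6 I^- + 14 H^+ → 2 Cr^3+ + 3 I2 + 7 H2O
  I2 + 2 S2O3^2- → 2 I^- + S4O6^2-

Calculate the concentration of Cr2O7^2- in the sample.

0.02259 mol/L

n(S2O3^2-) = 0.01380 × 0.1999 = 2.759 × 10^-3 mol
n(I2) = n(S2O3^2-)/2 = 1.379 × 10^-3 mol
From the 1:3 ratio, n(Cr2O7^2-) in the aliquot = 1/3 × 1.379 × 10^-3 = 4.598 × 10^-4 mol
[Cr2O7^2-] = 4.598 × 10^-4 / 0.02035 = 0.02259 mol/L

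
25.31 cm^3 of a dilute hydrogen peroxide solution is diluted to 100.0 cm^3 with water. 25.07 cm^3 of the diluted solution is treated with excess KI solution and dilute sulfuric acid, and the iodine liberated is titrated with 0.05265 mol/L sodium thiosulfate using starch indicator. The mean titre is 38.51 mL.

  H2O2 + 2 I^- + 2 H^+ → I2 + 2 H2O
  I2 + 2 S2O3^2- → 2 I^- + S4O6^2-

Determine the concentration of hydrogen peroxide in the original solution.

n(S2O3^2-) = 0.03851 × 0.05265 = 2.028 × 10^-3 mol
n(I2) = n(S2O3^2-)/2 = 1.014 × 10^-3 mol
n(H2O2) in the aliquot = 1.014 × 10^-3 mol (1:1 ratio)
[H2O2]_dilute = 1.014 × 10^-3 / 0.02507 = 0.04044 mol/L
[H2O2]_original = 0.04044 × 100.0/25.31 = 0.1598 mol/L

0.1598 mol/L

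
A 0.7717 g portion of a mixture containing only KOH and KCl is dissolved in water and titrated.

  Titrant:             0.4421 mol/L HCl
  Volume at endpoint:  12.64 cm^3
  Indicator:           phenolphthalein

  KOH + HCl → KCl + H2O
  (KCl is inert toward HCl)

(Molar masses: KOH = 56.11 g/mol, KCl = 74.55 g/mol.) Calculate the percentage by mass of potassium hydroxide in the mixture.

40.63 %

n(HCl) = 0.01264 × 0.4421 = 5.588 × 10^-3 mol
Let x = n(KOH), y = n(KCl).
Titrant: 1x = 5.588 × 10^-3;  mass: 56.11x + 74.55y = 0.7717
Solving, x = 5.588 × 10^-3 mol, y = 6.146 × 10^-3 mol
mass of KOH = 5.588 × 10^-3 × 56.11 = 0.3136 g
% KOH = 0.3136 / 0.7717 × 100 = 40.63 %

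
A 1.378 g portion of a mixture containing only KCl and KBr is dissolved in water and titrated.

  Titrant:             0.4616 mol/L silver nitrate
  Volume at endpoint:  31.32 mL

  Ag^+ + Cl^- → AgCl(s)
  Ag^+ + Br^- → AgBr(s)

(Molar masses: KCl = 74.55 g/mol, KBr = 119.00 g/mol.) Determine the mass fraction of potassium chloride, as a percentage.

n(AgNO3) = 0.03132 × 0.4616 = 0.01446 mol
Let x = n(KCl), y = n(KBr).
Titrant: 1x + 1y = 0.01446;  mass: 74.55x + 119.00y = 1.378
Solving, x = 7.703 × 10^-3 mol, y = 6.754 × 10^-3 mol
mass of KCl = 7.703 × 10^-3 × 74.55 = 0.5743 g
% KCl = 0.5743 / 1.378 × 100 = 41.68 %

41.68 %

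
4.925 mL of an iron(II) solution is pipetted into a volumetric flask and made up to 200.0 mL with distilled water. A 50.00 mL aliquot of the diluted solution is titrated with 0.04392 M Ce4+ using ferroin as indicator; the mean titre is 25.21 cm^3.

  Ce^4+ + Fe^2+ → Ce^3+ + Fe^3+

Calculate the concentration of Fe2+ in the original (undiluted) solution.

n(Ce4+) = 0.02521 × 0.04392 = 1.107 × 10^-3 mol
n(Fe2+) in the aliquot = 1.107 × 10^-3 mol (1:1 ratio)
[Fe2+]_dilute = 1.107 × 10^-3 / 0.05000 = 0.02214 mol/L
Dilution factor = 200.0 / 4.925 = 40.61
[Fe2+]_stock = 0.02214 × 40.61 = 0.8993 mol/L

0.8993 M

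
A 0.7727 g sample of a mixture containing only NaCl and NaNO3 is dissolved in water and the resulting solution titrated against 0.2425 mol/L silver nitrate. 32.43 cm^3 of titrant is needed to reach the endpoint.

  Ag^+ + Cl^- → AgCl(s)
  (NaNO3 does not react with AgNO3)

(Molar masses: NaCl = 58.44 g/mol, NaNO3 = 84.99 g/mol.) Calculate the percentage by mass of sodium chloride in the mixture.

59.48 %

n(AgNO3) = 0.03243 × 0.2425 = 7.864 × 10^-3 mol
Let x = n(NaCl), y = n(NaNO3).
Titrant: 1x = 7.864 × 10^-3;  mass: 58.44x + 84.99y = 0.7727
Solving, x = 7.864 × 10^-3 mol, y = 3.684 × 10^-3 mol
mass of NaCl = 7.864 × 10^-3 × 58.44 = 0.4596 g
% NaCl = 0.4596 / 0.7727 × 100 = 59.48 %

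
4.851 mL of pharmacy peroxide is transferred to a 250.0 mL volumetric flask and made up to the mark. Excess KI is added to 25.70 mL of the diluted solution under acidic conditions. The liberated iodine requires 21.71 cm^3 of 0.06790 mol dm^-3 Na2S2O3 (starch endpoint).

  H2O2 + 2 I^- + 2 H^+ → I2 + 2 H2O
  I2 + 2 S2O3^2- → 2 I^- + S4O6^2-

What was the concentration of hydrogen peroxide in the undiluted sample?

1.478 mol/L

n(S2O3^2-) = 0.02171 × 0.06790 = 1.474 × 10^-3 mol
n(I2) = n(S2O3^2-)/2 = 7.371 × 10^-4 mol
n(H2O2) in the aliquot = 7.371 × 10^-4 mol (1:1 ratio)
[H2O2]_dilute = 7.371 × 10^-4 / 0.02570 = 0.02868 mol/L
[H2O2]_original = 0.02868 × 250.0/4.851 = 1.478 mol/L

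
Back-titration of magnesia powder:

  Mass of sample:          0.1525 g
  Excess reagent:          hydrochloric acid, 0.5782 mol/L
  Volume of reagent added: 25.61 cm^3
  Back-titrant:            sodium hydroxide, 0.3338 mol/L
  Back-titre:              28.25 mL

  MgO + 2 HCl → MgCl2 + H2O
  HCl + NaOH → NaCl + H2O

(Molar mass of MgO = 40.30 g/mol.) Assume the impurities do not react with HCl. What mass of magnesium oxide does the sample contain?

n(HCl) added = 0.02561 × 0.5782 = 0.01481 mol
n(NaOH) used in back-titration = 0.02825 × 0.3338 = 9.430 × 10^-3 mol
n(HCl) left over = 9.430 × 10^-3 mol (1:1 ratio)
n(HCl) consumed by analyte = 0.01481 − 9.430 × 10^-3 = 5.378 × 10^-3 mol
From the 1:2 ratio, n(MgO) = 1/2 × 5.378 × 10^-3 = 2.689 × 10^-3 mol
mass of MgO = 2.689 × 10^-3 × 40.30 = 0.1084 g

0.1084 g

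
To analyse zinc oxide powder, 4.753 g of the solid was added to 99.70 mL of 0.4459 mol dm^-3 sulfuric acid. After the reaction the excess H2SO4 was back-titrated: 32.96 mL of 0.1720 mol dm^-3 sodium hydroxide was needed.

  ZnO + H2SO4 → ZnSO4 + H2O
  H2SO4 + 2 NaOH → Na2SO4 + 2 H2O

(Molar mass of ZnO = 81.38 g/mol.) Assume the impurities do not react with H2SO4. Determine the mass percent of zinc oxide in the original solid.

n(H2SO4) added = 0.09970 × 0.4459 = 0.04446 mol
n(NaOH) used in back-titration = 0.03296 × 0.1720 = 5.669 × 10^-3 mol
From the 1:2 ratio, n(H2SO4) left over = 1/2 × 5.669 × 10^-3 = 2.835 × 10^-3 mol
n(H2SO4) consumed by analyte = 0.04446 − 2.835 × 10^-3 = 0.04162 mol
n(ZnO) = 0.04162 mol (1:1 ratio)
mass of ZnO = 0.04162 × 81.38 = 3.387 g
% ZnO = 3.387 / 4.753 × 100 = 71.26 %

71.26 %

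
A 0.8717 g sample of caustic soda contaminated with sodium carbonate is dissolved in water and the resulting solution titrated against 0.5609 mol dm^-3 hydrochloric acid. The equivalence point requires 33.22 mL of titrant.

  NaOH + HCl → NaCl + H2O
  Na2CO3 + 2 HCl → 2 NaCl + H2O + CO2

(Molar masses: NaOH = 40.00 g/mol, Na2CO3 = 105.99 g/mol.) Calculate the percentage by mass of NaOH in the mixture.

40.88 %

n(HCl) = 0.03322 × 0.5609 = 0.01863 mol
Let x = n(NaOH), y = n(Na2CO3).
Titrant: 1x + 2y = 0.01863;  mass: 40.00x + 105.99y = 0.8717
Solving, x = 8.908 × 10^-3 mol, y = 4.862 × 10^-3 mol
mass of NaOH = 8.908 × 10^-3 × 40.00 = 0.3563 g
% NaOH = 0.3563 / 0.8717 × 100 = 40.88 %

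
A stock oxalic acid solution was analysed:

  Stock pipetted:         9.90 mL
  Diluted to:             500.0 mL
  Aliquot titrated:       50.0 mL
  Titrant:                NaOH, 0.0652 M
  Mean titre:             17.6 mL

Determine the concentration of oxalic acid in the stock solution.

0.580 M

H2C2O4 + 2 NaOH → Na2C2O4 + 2 H2O
n(NaOH) = 0.0176 × 0.0652 = 1.15 × 10^-3 mol
From the 1:2 ratio, n(H2C2O4) in the aliquot = 1/2 × 1.15 × 10^-3 = 5.74 × 10^-4 mol
[H2C2O4]_dilute = 5.74 × 10^-4 / 0.0500 = 0.0115 mol/L
Dilution factor = 500.0 / 9.90 = 50.51
[H2C2O4]_stock = 0.0115 × 50.51 = 0.580 mol/L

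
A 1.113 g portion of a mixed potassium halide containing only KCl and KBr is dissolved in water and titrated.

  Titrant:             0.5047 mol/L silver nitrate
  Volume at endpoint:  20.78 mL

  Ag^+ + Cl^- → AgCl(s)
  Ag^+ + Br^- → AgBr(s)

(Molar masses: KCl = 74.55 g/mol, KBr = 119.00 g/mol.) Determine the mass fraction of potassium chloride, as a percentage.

n(AgNO3) = 0.02078 × 0.5047 = 0.01049 mol
Let x = n(KCl), y = n(KBr).
Titrant: 1x + 1y = 0.01049;  mass: 74.55x + 119.00y = 1.113
Solving, x = 3.038 × 10^-3 mol, y = 7.450 × 10^-3 mol
mass of KCl = 3.038 × 10^-3 × 74.55 = 0.2265 g
% KCl = 0.2265 / 1.113 × 100 = 20.35 %

20.35 %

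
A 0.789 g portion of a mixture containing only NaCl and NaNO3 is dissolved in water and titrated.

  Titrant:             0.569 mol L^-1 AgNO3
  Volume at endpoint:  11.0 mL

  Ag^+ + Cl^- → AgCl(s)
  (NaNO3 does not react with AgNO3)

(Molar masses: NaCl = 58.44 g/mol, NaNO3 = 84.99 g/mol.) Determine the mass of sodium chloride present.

0.366 g

n(AgNO3) = 0.0110 × 0.569 = 6.26 × 10^-3 mol
Let x = n(NaCl), y = n(NaNO3).
Titrant: 1x = 6.26 × 10^-3;  mass: 58.44x + 84.99y = 0.789
Solving, x = 6.26 × 10^-3 mol, y = 4.98 × 10^-3 mol
mass of NaCl = 6.26 × 10^-3 × 58.44 = 0.366 g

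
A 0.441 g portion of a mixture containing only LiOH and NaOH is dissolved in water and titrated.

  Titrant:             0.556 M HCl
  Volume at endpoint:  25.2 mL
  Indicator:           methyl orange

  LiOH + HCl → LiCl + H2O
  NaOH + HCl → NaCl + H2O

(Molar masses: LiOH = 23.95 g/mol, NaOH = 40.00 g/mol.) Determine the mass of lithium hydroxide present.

n(HCl) = 0.0252 × 0.556 = 0.0140 mol
Let x = n(LiOH), y = n(NaOH).
Titrant: 1x + 1y = 0.0140;  mass: 23.95x + 40.00y = 0.441
Solving, x = 7.44 × 10^-3 mol, y = 6.57 × 10^-3 mol
mass of LiOH = 7.44 × 10^-3 × 23.95 = 0.178 g

0.178 g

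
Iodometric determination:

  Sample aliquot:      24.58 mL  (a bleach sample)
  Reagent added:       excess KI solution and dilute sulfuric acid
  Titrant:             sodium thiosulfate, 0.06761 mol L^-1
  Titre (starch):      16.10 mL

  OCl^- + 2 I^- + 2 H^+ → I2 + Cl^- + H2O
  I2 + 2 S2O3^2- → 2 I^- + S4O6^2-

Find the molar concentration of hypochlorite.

n(S2O3^2-) = 0.01610 × 0.06761 = 1.089 × 10^-3 mol
n(I2) = n(S2O3^2-)/2 = 5.443 × 10^-4 mol
n(OCl^-) in the aliquot = 5.443 × 10^-4 mol (1:1 ratio)
[OCl^-] = 5.443 × 10^-4 / 0.02458 = 0.02214 mol/L

0.02214 mol/L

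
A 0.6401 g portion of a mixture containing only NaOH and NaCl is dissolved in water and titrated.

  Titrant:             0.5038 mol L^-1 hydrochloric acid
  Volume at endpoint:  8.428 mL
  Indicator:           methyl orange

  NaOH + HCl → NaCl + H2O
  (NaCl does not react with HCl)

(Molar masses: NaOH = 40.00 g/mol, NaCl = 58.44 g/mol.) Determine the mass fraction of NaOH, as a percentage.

26.53 %

n(HCl) = 0.008428 × 0.5038 = 4.246 × 10^-3 mol
Let x = n(NaOH), y = n(NaCl).
Titrant: 1x = 4.246 × 10^-3;  mass: 40.00x + 58.44y = 0.6401
Solving, x = 4.246 × 10^-3 mol, y = 8.047 × 10^-3 mol
mass of NaOH = 4.246 × 10^-3 × 40.00 = 0.1698 g
% NaOH = 0.1698 / 0.6401 × 100 = 26.53 %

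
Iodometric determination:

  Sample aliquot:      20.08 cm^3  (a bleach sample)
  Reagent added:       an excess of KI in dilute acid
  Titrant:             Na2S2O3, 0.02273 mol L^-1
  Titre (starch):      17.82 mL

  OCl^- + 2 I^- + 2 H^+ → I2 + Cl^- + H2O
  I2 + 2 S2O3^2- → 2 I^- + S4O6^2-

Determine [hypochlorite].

0.01009 mol/L

n(S2O3^2-) = 0.01782 × 0.02273 = 4.050 × 10^-4 mol
n(I2) = n(S2O3^2-)/2 = 2.025 × 10^-4 mol
n(OCl^-) in the aliquot = 2.025 × 10^-4 mol (1:1 ratio)
[OCl^-] = 2.025 × 10^-4 / 0.02008 = 0.01009 mol/L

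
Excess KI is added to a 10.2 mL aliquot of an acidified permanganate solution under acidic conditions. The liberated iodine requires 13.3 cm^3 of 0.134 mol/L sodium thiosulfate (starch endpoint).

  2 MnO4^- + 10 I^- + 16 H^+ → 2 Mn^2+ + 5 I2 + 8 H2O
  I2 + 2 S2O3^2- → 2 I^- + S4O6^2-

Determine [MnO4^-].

n(S2O3^2-) = 0.0133 × 0.134 = 1.78 × 10^-3 mol
n(I2) = n(S2O3^2-)/2 = 8.91 × 10^-4 mol
From the 2:5 ratio, n(MnO4^-) in the aliquot = 2/5 × 8.91 × 10^-4 = 3.56 × 10^-4 mol
[MnO4^-] = 3.56 × 10^-4 / 0.0102 = 0.0349 mol/L

0.0349 mol/L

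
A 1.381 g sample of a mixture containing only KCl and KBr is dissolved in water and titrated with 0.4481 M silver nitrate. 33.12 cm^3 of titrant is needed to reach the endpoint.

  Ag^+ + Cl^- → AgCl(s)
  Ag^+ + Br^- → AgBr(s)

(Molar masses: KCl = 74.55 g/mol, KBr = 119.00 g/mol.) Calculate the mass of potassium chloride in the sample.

0.6459 g

n(AgNO3) = 0.03312 × 0.4481 = 0.01484 mol
Let x = n(KCl), y = n(KBr).
Titrant: 1x + 1y = 0.01484;  mass: 74.55x + 119.00y = 1.381
Solving, x = 8.663 × 10^-3 mol, y = 6.178 × 10^-3 mol
mass of KCl = 8.663 × 10^-3 × 74.55 = 0.6459 g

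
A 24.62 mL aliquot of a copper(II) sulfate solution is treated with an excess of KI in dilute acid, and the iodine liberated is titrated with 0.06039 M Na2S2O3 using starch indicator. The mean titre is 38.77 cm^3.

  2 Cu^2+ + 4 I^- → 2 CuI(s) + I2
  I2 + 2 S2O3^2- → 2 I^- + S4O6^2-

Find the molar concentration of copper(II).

n(S2O3^2-) = 0.03877 × 0.06039 = 2.341 × 10^-3 mol
n(I2) = n(S2O3^2-)/2 = 1.171 × 10^-3 mol
From the 2:1 ratio, n(Cu2+) in the aliquot = 2/1 × 1.171 × 10^-3 = 2.341 × 10^-3 mol
[Cu2+] = 2.341 × 10^-3 / 0.02462 = 0.09510 mol/L

0.09510 M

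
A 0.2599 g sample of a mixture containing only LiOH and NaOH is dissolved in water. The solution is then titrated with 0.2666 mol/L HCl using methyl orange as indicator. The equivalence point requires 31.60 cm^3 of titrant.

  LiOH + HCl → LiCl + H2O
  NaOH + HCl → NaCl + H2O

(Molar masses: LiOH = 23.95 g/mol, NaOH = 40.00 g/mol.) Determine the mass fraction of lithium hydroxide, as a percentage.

44.26 %

n(HCl) = 0.03160 × 0.2666 = 8.425 × 10^-3 mol
Let x = n(LiOH), y = n(NaOH).
Titrant: 1x + 1y = 8.425 × 10^-3;  mass: 23.95x + 40.00y = 0.2599
Solving, x = 4.803 × 10^-3 mol, y = 3.622 × 10^-3 mol
mass of LiOH = 4.803 × 10^-3 × 23.95 = 0.1150 g
% LiOH = 0.1150 / 0.2599 × 100 = 44.26 %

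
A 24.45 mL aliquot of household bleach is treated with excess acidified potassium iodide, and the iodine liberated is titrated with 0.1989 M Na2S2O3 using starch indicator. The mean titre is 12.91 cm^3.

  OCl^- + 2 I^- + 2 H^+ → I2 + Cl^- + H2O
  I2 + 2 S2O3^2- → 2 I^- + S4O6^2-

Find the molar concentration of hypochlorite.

0.05251 M

n(S2O3^2-) = 0.01291 × 0.1989 = 2.568 × 10^-3 mol
n(I2) = n(S2O3^2-)/2 = 1.284 × 10^-3 mol
n(OCl^-) in the aliquot = 1.284 × 10^-3 mol (1:1 ratio)
[OCl^-] = 1.284 × 10^-3 / 0.02445 = 0.05251 mol/L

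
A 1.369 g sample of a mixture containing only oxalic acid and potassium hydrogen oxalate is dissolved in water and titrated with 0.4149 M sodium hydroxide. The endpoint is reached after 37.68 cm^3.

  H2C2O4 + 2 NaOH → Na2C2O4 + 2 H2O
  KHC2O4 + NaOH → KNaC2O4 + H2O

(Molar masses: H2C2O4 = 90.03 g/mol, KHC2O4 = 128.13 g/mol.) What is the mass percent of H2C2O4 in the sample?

n(NaOH) = 0.03768 × 0.4149 = 0.01563 mol
Let x = n(H2C2O4), y = n(KHC2O4).
Titrant: 2x + 1y = 0.01563;  mass: 90.03x + 128.13y = 1.369
Solving, x = 3.815 × 10^-3 mol, y = 8.004 × 10^-3 mol
mass of H2C2O4 = 3.815 × 10^-3 × 90.03 = 0.3434 g
% H2C2O4 = 0.3434 / 1.369 × 100 = 25.09 %

25.09 %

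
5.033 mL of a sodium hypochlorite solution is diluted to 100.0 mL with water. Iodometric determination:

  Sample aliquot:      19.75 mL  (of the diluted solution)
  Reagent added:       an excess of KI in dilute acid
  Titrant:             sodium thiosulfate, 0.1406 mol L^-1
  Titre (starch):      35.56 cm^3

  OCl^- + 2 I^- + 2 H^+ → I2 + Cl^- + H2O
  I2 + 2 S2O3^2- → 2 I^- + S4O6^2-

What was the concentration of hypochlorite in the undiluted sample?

n(S2O3^2-) = 0.03556 × 0.1406 = 5.000 × 10^-3 mol
n(I2) = n(S2O3^2-)/2 = 2.500 × 10^-3 mol
n(OCl^-) in the aliquot = 2.500 × 10^-3 mol (1:1 ratio)
[OCl^-]_dilute = 2.500 × 10^-3 / 0.01975 = 0.1266 mol/L
[OCl^-]_original = 0.1266 × 100.0/5.033 = 2.515 mol/L

2.515 mol/L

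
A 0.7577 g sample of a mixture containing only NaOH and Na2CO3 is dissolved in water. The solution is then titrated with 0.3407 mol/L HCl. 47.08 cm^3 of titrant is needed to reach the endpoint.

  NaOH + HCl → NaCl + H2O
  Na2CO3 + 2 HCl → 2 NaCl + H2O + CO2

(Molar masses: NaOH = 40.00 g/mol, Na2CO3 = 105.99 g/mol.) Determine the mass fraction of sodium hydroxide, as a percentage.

n(HCl) = 0.04708 × 0.3407 = 0.01604 mol
Let x = n(NaOH), y = n(Na2CO3).
Titrant: 1x + 2y = 0.01604;  mass: 40.00x + 105.99y = 0.7577
Solving, x = 7.106 × 10^-3 mol, y = 4.467 × 10^-3 mol
mass of NaOH = 7.106 × 10^-3 × 40.00 = 0.2843 g
% NaOH = 0.2843 / 0.7577 × 100 = 37.52 %

37.52 %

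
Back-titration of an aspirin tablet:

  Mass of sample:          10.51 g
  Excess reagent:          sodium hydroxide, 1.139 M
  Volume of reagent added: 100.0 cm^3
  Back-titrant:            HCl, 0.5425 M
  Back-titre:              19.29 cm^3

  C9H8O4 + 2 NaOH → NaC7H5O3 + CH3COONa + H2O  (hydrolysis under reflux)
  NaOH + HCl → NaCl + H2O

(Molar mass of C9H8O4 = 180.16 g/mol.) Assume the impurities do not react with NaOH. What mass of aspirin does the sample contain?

9.317 g

n(NaOH) added = 0.1000 × 1.139 = 0.1139 mol
n(HCl) used in back-titration = 0.01929 × 0.5425 = 0.01046 mol
n(NaOH) left over = 0.01046 mol (1:1 ratio)
n(NaOH) consumed by analyte = 0.1139 − 0.01046 = 0.1034 mol
From the 1:2 ratio, n(C9H8O4) = 1/2 × 0.1034 = 0.05172 mol
mass of C9H8O4 = 0.05172 × 180.16 = 9.317 g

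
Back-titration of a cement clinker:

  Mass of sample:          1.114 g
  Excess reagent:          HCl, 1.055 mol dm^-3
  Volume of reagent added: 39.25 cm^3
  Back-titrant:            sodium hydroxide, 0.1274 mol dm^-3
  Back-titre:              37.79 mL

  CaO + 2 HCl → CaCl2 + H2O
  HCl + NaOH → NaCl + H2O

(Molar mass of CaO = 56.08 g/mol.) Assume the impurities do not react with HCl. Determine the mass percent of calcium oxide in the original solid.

n(HCl) added = 0.03925 × 1.055 = 0.04141 mol
n(NaOH) used in back-titration = 0.03779 × 0.1274 = 4.814 × 10^-3 mol
n(HCl) left over = 4.814 × 10^-3 mol (1:1 ratio)
n(HCl) consumed by analyte = 0.04141 − 4.814 × 10^-3 = 0.03659 mol
From the 1:2 ratio, n(CaO) = 1/2 × 0.03659 = 0.01830 mol
mass of CaO = 0.01830 × 56.08 = 1.026 g
% CaO = 1.026 / 1.114 × 100 = 92.11 %

92.11 %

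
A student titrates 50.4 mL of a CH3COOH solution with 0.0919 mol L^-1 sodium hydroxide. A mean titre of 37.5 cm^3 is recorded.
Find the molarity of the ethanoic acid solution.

0.0684 mol/L

CH3COOH + NaOH → CH3COONa + H2O
n(NaOH) = 0.0375 L × 0.0919 mol/L = 3.45 × 10^-3 mol
n(CH3COOH) = 3.45 × 10^-3 mol (1:1 mole ratio)
[CH3COOH] = 3.45 × 10^-3 mol / 0.0504 L = 0.0684 mol/L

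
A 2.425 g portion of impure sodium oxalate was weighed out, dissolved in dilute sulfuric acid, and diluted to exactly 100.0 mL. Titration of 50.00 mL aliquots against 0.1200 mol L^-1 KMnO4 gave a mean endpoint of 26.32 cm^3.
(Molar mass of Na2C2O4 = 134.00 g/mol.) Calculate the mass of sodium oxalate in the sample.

2.116 g

2 MnO4^- + 5 C2O4^2- + 16 H^+ → 2 Mn^2+ + 10 CO2 + 8 H2O
n(KMnO4) per titration = 0.02632 × 0.1200 = 3.158 × 10^-3 mol
From the 5:2 ratio, n(Na2C2O4) in each aliquot = 5/2 × 3.158 × 10^-3 = 7.896 × 10^-3 mol
n(Na2C2O4) in the whole flask = 7.896 × 10^-3 × 100.0/50.00 = 0.01579 mol
mass of Na2C2O4 = 0.01579 × 134.00 = 2.116 g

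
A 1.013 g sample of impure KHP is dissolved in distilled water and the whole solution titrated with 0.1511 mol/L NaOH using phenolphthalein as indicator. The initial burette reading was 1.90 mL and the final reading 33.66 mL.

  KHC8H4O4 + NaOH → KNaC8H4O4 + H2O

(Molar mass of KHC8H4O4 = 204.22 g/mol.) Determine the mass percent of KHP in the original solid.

n(NaOH) = 0.03176 L × 0.1511 mol/L = 4.799 × 10^-3 mol
n(KHC8H4O4) = 4.799 × 10^-3 mol (1:1 ratio)
mass of KHC8H4O4 = 4.799 × 10^-3 × 204.22 g/mol = 0.9800 g
% KHC8H4O4 = 0.9800 / 1.013 × 100 = 96.75 %

96.75 %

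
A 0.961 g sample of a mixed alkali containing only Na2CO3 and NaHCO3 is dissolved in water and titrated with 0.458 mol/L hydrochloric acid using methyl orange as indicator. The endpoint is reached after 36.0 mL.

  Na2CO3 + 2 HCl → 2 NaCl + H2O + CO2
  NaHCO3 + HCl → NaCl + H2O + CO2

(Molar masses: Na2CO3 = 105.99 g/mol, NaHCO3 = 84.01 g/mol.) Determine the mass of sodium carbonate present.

0.725 g

n(HCl) = 0.0360 × 0.458 = 0.0165 mol
Let x = n(Na2CO3), y = n(NaHCO3).
Titrant: 2x + 1y = 0.0165;  mass: 105.99x + 84.01y = 0.961
Solving, x = 6.84 × 10^-3 mol, y = 2.81 × 10^-3 mol
mass of Na2CO3 = 6.84 × 10^-3 × 105.99 = 0.725 g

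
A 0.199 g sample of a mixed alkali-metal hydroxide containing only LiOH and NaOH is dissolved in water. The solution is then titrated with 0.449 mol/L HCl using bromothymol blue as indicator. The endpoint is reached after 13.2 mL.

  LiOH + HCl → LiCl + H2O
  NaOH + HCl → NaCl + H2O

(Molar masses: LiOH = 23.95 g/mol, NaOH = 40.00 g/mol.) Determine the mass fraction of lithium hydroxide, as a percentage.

28.5 %

n(HCl) = 0.0132 × 0.449 = 5.93 × 10^-3 mol
Let x = n(LiOH), y = n(NaOH).
Titrant: 1x + 1y = 5.93 × 10^-3;  mass: 23.95x + 40.00y = 0.199
Solving, x = 2.37 × 10^-3 mol, y = 3.55 × 10^-3 mol
mass of LiOH = 2.37 × 10^-3 × 23.95 = 0.0568 g
% LiOH = 0.0568 / 0.199 × 100 = 28.5 %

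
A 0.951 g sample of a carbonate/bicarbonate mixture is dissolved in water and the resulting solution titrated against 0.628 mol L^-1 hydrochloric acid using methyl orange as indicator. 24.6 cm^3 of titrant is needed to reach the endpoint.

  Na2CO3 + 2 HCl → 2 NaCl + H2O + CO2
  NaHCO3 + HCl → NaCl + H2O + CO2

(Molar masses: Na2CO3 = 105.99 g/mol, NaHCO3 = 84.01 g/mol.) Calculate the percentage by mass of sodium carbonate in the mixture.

n(HCl) = 0.0246 × 0.628 = 0.0154 mol
Let x = n(Na2CO3), y = n(NaHCO3).
Titrant: 2x + 1y = 0.0154;  mass: 105.99x + 84.01y = 0.951
Solving, x = 5.59 × 10^-3 mol, y = 4.27 × 10^-3 mol
mass of Na2CO3 = 5.59 × 10^-3 × 105.99 = 0.593 g
% Na2CO3 = 0.593 / 0.951 × 100 = 62.3 %

62.3 %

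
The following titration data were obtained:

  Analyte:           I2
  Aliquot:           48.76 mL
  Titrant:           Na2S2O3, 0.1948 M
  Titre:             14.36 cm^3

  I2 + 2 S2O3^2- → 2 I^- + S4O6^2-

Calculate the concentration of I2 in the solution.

0.02868 M

n(Na2S2O3) = 0.01436 L × 0.1948 mol/L = 2.797 × 10^-3 mol
From the 1:2 mole ratio, n(I2) = 1/2 × 2.797 × 10^-3 = 1.399 × 10^-3 mol
[I2] = 1.399 × 10^-3 mol / 0.04876 L = 0.02868 mol/L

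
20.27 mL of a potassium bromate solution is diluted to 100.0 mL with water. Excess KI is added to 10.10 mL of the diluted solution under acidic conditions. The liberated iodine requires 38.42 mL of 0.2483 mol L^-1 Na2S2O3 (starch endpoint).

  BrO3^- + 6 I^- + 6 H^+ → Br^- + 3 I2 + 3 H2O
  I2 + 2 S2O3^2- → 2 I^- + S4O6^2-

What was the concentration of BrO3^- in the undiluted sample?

0.7766 mol/L

n(S2O3^2-) = 0.03842 × 0.2483 = 9.540 × 10^-3 mol
n(I2) = n(S2O3^2-)/2 = 4.770 × 10^-3 mol
From the 1:3 ratio, n(BrO3^-) in the aliquot = 1/3 × 4.770 × 10^-3 = 1.590 × 10^-3 mol
[BrO3^-]_dilute = 1.590 × 10^-3 / 0.01010 = 0.1574 mol/L
[BrO3^-]_original = 0.1574 × 100.0/20.27 = 0.7766 mol/L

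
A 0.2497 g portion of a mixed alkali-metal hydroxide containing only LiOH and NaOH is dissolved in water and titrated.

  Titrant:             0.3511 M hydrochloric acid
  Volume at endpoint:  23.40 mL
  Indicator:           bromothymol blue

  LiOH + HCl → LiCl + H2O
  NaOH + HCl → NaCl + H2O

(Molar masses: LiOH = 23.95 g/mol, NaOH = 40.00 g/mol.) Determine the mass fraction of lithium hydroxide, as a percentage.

47.17 %

n(HCl) = 0.02340 × 0.3511 = 8.216 × 10^-3 mol
Let x = n(LiOH), y = n(NaOH).
Titrant: 1x + 1y = 8.216 × 10^-3;  mass: 23.95x + 40.00y = 0.2497
Solving, x = 4.918 × 10^-3 mol, y = 3.298 × 10^-3 mol
mass of LiOH = 4.918 × 10^-3 × 23.95 = 0.1178 g
% LiOH = 0.1178 / 0.2497 × 100 = 47.17 %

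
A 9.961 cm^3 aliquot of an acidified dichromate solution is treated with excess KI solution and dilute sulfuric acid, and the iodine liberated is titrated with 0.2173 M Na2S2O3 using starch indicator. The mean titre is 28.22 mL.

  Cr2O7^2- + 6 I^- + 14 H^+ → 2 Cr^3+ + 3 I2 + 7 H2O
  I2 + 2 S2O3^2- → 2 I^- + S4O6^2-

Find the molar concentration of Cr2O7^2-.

n(S2O3^2-) = 0.02822 × 0.2173 = 6.132 × 10^-3 mol
n(I2) = n(S2O3^2-)/2 = 3.066 × 10^-3 mol
From the 1:3 ratio, n(Cr2O7^2-) in the aliquot = 1/3 × 3.066 × 10^-3 = 1.022 × 10^-3 mol
[Cr2O7^2-] = 1.022 × 10^-3 / 0.009961 = 0.1026 mol/L

0.1026 M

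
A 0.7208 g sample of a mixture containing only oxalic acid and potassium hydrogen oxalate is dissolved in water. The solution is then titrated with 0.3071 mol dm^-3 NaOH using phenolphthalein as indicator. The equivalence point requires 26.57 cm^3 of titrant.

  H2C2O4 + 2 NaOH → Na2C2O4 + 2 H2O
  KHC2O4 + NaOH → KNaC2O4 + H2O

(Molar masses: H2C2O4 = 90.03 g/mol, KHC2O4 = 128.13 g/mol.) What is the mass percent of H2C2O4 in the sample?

n(NaOH) = 0.02657 × 0.3071 = 8.160 × 10^-3 mol
Let x = n(H2C2O4), y = n(KHC2O4).
Titrant: 2x + 1y = 8.160 × 10^-3;  mass: 90.03x + 128.13y = 0.7208
Solving, x = 1.953 × 10^-3 mol, y = 4.253 × 10^-3 mol
mass of H2C2O4 = 1.953 × 10^-3 × 90.03 = 0.1759 g
% H2C2O4 = 0.1759 / 0.7208 × 100 = 24.40 %

24.40 %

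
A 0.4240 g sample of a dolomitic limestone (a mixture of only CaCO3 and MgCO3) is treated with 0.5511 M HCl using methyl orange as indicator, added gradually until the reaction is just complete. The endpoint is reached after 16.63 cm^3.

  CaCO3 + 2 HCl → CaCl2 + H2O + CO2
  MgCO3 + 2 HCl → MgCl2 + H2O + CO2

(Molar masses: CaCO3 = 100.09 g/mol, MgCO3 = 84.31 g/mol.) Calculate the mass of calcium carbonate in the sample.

n(HCl) = 0.01663 × 0.5511 = 9.165 × 10^-3 mol
Let x = n(CaCO3), y = n(MgCO3).
Titrant: 2x + 2y = 9.165 × 10^-3;  mass: 100.09x + 84.31y = 0.4240
Solving, x = 2.386 × 10^-3 mol, y = 2.196 × 10^-3 mol
mass of CaCO3 = 2.386 × 10^-3 × 100.09 = 0.2389 g

0.2389 g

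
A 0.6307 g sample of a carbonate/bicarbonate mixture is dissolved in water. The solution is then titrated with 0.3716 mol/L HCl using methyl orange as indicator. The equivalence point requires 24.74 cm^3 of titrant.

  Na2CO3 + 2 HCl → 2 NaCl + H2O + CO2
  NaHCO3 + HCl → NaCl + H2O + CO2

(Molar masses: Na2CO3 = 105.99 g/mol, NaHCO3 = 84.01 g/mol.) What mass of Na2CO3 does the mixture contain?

0.2420 g

n(HCl) = 0.02474 × 0.3716 = 9.193 × 10^-3 mol
Let x = n(Na2CO3), y = n(NaHCO3).
Titrant: 2x + 1y = 9.193 × 10^-3;  mass: 105.99x + 84.01y = 0.6307
Solving, x = 2.283 × 10^-3 mol, y = 4.627 × 10^-3 mol
mass of Na2CO3 = 2.283 × 10^-3 × 105.99 = 0.2420 g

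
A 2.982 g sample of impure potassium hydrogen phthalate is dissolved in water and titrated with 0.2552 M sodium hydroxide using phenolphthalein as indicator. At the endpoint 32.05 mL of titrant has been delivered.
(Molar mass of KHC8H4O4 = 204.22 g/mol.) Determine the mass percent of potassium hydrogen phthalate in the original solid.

56.01 %

KHC8H4O4 + NaOH → KNaC8H4O4 + H2O
n(NaOH) = 0.03205 L × 0.2552 mol/L = 8.179 × 10^-3 mol
n(KHC8H4O4) = 8.179 × 10^-3 mol (1:1 ratio)
mass of KHC8H4O4 = 8.179 × 10^-3 × 204.22 g/mol = 1.670 g
% KHC8H4O4 = 1.670 / 2.982 × 100 = 56.01 %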